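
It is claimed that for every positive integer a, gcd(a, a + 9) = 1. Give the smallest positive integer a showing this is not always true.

a = 3

For a = 1, 2 the conclusion holds.
a = 3: gcd(3, 12) = 3.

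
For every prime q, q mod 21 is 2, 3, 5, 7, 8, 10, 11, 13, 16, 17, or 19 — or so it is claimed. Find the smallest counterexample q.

q = 41

For q = 2, 3, 5, 7, …, 29, 31, 37 the conclusion holds.
q = 41: 41 mod 21 = 20 — not in {2, 3, 5, 7, 8, 10, 11, 13, 16, 17, 19}.
Hence q = 41 is a counterexample.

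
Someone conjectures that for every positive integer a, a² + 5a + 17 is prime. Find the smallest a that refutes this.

Check each positive integer a in order until a² + 5a + 17 is not prime.
For a = 1, 2, 3, 4, 5, 6, 7 the conclusion holds.
a = 8: a² + 5a + 17 = 121 = 11 × 11, composite.
Thus a = 8 disproves the claim, and no smaller a works.

a = 8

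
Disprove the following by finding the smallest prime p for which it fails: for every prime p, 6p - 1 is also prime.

A counterexample is any prime p such that 6p - 1 is not prime; we check each in order.
p = 2: 6p - 1 = 11, prime.
p = 3: 6p - 1 = 17, prime.
p = 5: 6p - 1 = 29, prime.
p = 7: 6p - 1 = 41, prime.
p = 11: 6p - 1 = 65 = 5 × 13, not prime.

p = 11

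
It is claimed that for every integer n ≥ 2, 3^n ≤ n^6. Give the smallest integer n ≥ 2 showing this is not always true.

For n = 2, 3, 4, 5, …, 12, 13, 14 the conclusion holds.
n = 15: 3^n = 14348907 and n^6 = 11390625, so 14348907 > 11390625.
Hence n = 15 is a counterexample.

n = 15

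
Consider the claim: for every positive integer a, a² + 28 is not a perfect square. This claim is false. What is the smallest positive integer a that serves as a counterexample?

The first 5 eligible values, up to a = 5, all satisfy the conclusion.
a = 6: 6² + 28 = 64 = 8², a perfect square.
So a = 6 is the smallest counterexample.

a = 6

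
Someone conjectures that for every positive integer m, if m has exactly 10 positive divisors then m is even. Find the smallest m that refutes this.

m = 405

For m = 48, 80, 112, 162, 176, 208, 272, 304, 368 the conclusion holds.
m = 405: divisors of 405: 10 divisors; 405 is odd.
So m = 405 is the smallest counterexample.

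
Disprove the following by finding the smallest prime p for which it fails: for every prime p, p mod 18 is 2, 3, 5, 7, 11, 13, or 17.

We need the least prime p for which the claim fails.
The first 7 eligible values, up to p = 17, all satisfy the conclusion.
p = 19: 19 mod 18 = 1 — not in {2, 3, 5, 7, 11, 13, 17}.

p = 19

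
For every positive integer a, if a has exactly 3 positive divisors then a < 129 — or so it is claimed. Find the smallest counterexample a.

Check each positive integer a in order until a has exactly 3 positive divisors but the claim fails.
For a = 4, 9, 25, 49, 121 the conclusion holds.
a = 169: τ(169) = 3; 169 ≥ 129.

a = 169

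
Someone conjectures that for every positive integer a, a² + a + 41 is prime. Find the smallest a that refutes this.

a = 40

We need the least positive integer a for which a² + a + 41 is not prime.
For a = 1, 2, 3, 4, …, 37, 38, 39 the conclusion holds.
a = 40: a² + a + 41 = 1681 = 41 × 41, composite.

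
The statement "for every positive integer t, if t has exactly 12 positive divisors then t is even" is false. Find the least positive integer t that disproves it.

We need the least positive integer t for which t has exactly 12 positive divisors but t is odd.
For t = 60, 72, 84, 90, …, 294, 306, 308 the conclusion holds.
t = 315: divisors of 315: 12 divisors; 315 is odd.

t = 315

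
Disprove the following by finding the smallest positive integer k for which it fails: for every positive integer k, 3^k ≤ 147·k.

k = 7

We need the least positive integer k for which 3^k > 147·k.
The first 6 eligible values, up to k = 6, all satisfy the conclusion.
k = 7: 3^k = 2187 and 147·k = 1029, so 2187 > 1029.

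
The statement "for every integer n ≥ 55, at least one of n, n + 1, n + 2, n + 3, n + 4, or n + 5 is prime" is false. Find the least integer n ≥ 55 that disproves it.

A counterexample is any integer n ≥ 55 such that n, n + 1, n + 2, n + 3, n + 4, n + 5 are all composite; we check each in order.
For n = 55, 56, 57, 58, …, 87, 88, 89 the conclusion holds.
n = 90: 90 = 2 × 45; 91 = 7 × 13; 92 = 2 × 46; 93 = 3 × 31; 94 = 2 × 47; 95 = 5 × 19 — all composite.
Thus n = 90 disproves the claim, and no smaller n works.

n = 90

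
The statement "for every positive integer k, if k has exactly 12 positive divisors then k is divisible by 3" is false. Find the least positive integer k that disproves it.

We need the least positive integer k for which k has exactly 12 positive divisors but k is not divisible by 3.
For k = 60, 72, 84, 90, 96, 108, 126, 132 the conclusion holds.
k = 140: τ(140) = 12; 140 mod 3 = 2.
Thus k = 140 disproves the claim, and no smaller k works.

k = 140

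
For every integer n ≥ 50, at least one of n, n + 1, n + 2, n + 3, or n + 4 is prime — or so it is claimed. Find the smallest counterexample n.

n = 54

A counterexample is any integer n ≥ 50 such that n, n + 1, n + 2, n + 3, n + 4 are all composite; we check each in order.
n = 50: 53 is prime.
n = 51: 53 is prime.
n = 52: 53 is prime.
n = 53: 53 is prime.
n = 54: 54 = 2 × 27; 55 = 5 × 11; 56 = 2 × 28; 57 = 3 × 19; 58 = 2 × 29 — all composite.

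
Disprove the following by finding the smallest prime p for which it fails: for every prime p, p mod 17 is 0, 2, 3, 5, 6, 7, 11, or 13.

p = 29

A counterexample is any prime p such that the claim fails; we check each in order.
The first 9 eligible values, up to p = 23, all satisfy the conclusion.
p = 29: 29 mod 17 = 12 — not in {0, 2, 3, 5, 6, 7, 11, 13}.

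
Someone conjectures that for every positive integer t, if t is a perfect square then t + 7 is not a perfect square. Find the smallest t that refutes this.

t = 9

We need the least positive integer t for which t is a perfect square but t + 7 is a perfect square.
For t = 1, 4 the conclusion holds.
t = 9: 9 = 3² and 9 + 7 = 16 = 4².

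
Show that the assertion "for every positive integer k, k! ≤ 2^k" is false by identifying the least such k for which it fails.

For k = 1, 2, 3 the conclusion holds.
k = 4: k! = 24 and 2^k = 16, so 24 > 16.
Hence k = 4 is a counterexample.

k = 4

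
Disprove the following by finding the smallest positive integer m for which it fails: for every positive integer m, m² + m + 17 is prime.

m = 16

Check each positive integer m in order until m² + m + 17 is not prime.
For m = 1, 2, 3, 4, …, 13, 14, 15 the conclusion holds.
m = 16: m² + m + 17 = 289 = 17 × 17, composite.
So m = 16 is the smallest counterexample.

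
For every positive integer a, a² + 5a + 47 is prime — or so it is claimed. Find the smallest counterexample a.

We need the least positive integer a for which a² + 5a + 47 is not prime.
For a = 1, 2, 3, 4, …, 35, 36, 37 the conclusion holds.
a = 38: a² + 5a + 47 = 1681 = 41 × 41, composite.
So a = 38 is the smallest counterexample.

a = 38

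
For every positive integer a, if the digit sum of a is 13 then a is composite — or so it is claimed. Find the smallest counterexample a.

For a = 49, 58 the conclusion holds.
a = 67: digit sum 13; 67 is prime, not composite.
Thus a = 67 disproves the claim, and no smaller a works.

a = 67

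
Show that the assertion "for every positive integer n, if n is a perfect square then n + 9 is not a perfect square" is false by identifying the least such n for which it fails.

n = 16

We need the least positive integer n for which n is a perfect square but n + 9 is a perfect square.
For n = 1, 4, 9 the conclusion holds.
n = 16: 16 = 4² and 16 + 9 = 25 = 5².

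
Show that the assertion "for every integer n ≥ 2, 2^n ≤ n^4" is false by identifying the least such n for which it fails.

We need the least integer n ≥ 2 for which 2^n > n^4.
For n = 2, 3, 4, 5, …, 14, 15, 16 the conclusion holds.
n = 17: 2^n = 131072 and n^4 = 83521, so 131072 > 83521.
So n = 17 is the smallest counterexample.

n = 17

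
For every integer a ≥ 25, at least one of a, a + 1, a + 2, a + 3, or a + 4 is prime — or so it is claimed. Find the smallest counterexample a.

Check each integer a ≥ 25 in order until a, a + 1, a + 2, a + 3, a + 4 are all composite.
The first 7 eligible values, up to a = 31, all satisfy the conclusion.
a = 32: 32 = 2 × 16; 33 = 3 × 11; 34 = 2 × 17; 35 = 5 × 7; 36 = 2 × 18 — all composite.

a = 32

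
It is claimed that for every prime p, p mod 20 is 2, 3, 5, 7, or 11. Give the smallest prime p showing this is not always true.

We need the least prime p for which the claim fails.
The first 5 eligible values, up to p = 11, all satisfy the conclusion.
p = 13: 13 mod 20 = 13 — not in {2, 3, 5, 7, 11}.
Hence p = 13 is a counterexample.

p = 13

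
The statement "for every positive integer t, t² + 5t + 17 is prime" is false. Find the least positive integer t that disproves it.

t = 8

We need the least positive integer t for which t² + 5t + 17 is not prime.
For t = 1, 2, 3, 4, 5, 6, 7 the conclusion holds.
t = 8: t² + 5t + 17 = 121 = 11 × 11, composite.
Thus t = 8 disproves the claim, and no smaller t works.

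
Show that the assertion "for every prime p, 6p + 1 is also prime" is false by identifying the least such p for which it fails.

p = 19

A counterexample is any prime p such that 6p + 1 is not prime; we check each in order.
For p = 2, 3, 5, 7, 11, 13, 17 the conclusion holds.
p = 19: 6p + 1 = 115 = 5 × 23, not prime.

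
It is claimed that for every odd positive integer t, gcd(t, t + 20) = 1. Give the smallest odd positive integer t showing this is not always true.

A counterexample is any odd positive integer t such that gcd(t, t + 20) > 1; we check each in order.
t = 1: gcd(1, 21) = 1.
t = 3: gcd(3, 23) = 1.
t = 5: gcd(5, 25) = 5.
Hence t = 5 is a counterexample.

t = 5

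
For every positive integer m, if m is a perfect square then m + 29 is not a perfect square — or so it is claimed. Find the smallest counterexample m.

We need the least positive integer m for which m is a perfect square but m + 29 is a perfect square.
For m = 1, 4, 9, 16, …, 121, 144, 169 the conclusion holds.
m = 196: 196 = 14² and 196 + 29 = 225 = 15².

m = 196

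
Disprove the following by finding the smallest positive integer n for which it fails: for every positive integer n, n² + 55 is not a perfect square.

For n = 1, 2 the conclusion holds.
n = 3: 3² + 55 = 64 = 8², a perfect square.
So n = 3 is the smallest counterexample.

n = 3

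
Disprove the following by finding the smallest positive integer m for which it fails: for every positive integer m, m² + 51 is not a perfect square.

m = 7

We need the least positive integer m for which m² + 51 is a perfect square.
m = 1: 1² + 51 = 52, not a perfect square.
m = 2: 2² + 51 = 55, not a perfect square.
m = 3: 3² + 51 = 60, not a perfect square.
m = 4: 4² + 51 = 67, not a perfect square.
m = 5: 5² + 51 = 76, not a perfect square.
m = 6: 6² + 51 = 87, not a perfect square.
m = 7: 7² + 51 = 100 = 10², a perfect square.
So m = 7 is the smallest counterexample.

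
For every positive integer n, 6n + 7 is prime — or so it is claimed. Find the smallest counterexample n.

n = 3

For n = 1, 2 the conclusion holds.
n = 3: 6n + 7 = 25 = 5 × 5, composite.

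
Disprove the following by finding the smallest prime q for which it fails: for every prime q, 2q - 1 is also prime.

q = 5

For q = 2, 3 the conclusion holds.
q = 5: 2q - 1 = 9 = 3 × 3, not prime.
Thus q = 5 disproves the claim, and no smaller q works.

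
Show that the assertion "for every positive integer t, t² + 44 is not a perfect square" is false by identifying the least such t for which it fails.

t = 10

For t = 1, 2, 3, 4, 5, 6, 7, 8, 9 the conclusion holds.
t = 10: 10² + 44 = 144 = 12², a perfect square.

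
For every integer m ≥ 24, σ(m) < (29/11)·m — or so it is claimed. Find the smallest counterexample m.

m = 60

The first 36 eligible values, up to m = 59, all satisfy the conclusion.
m = 60: σ(60) = 168; 168 ≥ 1740/11.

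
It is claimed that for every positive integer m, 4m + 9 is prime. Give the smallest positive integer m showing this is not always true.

m = 3

We need the least positive integer m for which 4m + 9 is not prime.
m = 1: 4m + 9 = 13, prime.
m = 2: 4m + 9 = 17, prime.
m = 3: 4m + 9 = 21 = 3 × 7, composite.
Hence m = 3 is a counterexample.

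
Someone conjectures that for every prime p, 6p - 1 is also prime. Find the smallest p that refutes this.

p = 2: 6p - 1 = 11, prime.
p = 3: 6p - 1 = 17, prime.
p = 5: 6p - 1 = 29, prime.
p = 7: 6p - 1 = 41, prime.
p = 11: 6p - 1 = 65 = 5 × 13, not prime.
So p = 11 is the smallest counterexample.

p = 11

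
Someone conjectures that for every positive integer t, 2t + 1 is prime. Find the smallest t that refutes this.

t = 4

A counterexample is any positive integer t such that 2t + 1 is not prime; we check each in order.
t = 1: 2t + 1 = 3, prime.
t = 2: 2t + 1 = 5, prime.
t = 3: 2t + 1 = 7, prime.
t = 4: 2t + 1 = 9 = 3 × 3, composite.
Hence t = 4 is a counterexample.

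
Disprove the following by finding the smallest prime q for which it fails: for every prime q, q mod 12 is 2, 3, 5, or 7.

A counterexample is any prime q such that the claim fails; we check each in order.
q = 2: 2 mod 12 = 2.
q = 3: 3 mod 12 = 3.
q = 5: 5 mod 12 = 5.
q = 7: 7 mod 12 = 7.
q = 11: 11 mod 12 = 11 — not in {2, 3, 5, 7}.

q = 11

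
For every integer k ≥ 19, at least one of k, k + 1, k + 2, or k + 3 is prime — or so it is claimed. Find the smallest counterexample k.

Check each integer k ≥ 19 in order until k, k + 1, k + 2, k + 3 are all composite.
k = 19: 19 is prime.
k = 20: 23 is prime.
k = 21: 23 is prime.
k = 22: 23 is prime.
k = 23: 23 is prime.
k = 24: 24 = 2 × 12; 25 = 5 × 5; 26 = 2 × 13; 27 = 3 × 9 — all composite.

k = 24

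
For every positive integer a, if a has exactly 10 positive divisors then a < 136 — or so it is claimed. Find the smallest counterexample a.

a = 48: τ(48) = 10; 48 < 136.
a = 80: τ(80) = 10; 80 < 136.
a = 112: τ(112) = 10; 112 < 136.
a = 162: τ(162) = 10; 162 ≥ 136.

a = 162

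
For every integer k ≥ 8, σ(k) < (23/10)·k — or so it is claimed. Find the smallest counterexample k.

We need the least integer k ≥ 8 for which the claim fails.
The first 4 eligible values, up to k = 11, all satisfy the conclusion.
k = 12: σ(12) = 28; 28 ≥ 138/5.

k = 12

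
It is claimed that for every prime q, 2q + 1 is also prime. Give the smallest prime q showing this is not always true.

Check each prime q in order until 2q + 1 is not prime.
q = 2: 2q + 1 = 5, prime.
q = 3: 2q + 1 = 7, prime.
q = 5: 2q + 1 = 11, prime.
q = 7: 2q + 1 = 15 = 3 × 5, not prime.
So q = 7 is the smallest counterexample.

q = 7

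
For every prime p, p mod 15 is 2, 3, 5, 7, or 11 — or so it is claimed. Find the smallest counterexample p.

p = 13

A counterexample is any prime p such that the claim fails; we check each in order.
The first 5 eligible values, up to p = 11, all satisfy the conclusion.
p = 13: 13 mod 15 = 13 — not in {2, 3, 5, 7, 11}.
Thus p = 13 disproves the claim, and no smaller p works.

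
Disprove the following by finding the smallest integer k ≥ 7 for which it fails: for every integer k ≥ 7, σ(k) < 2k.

k = 12

k = 7: σ(7) = 8; 8 < 14.
k = 8: σ(8) = 15; 15 < 16.
k = 9: σ(9) = 13; 13 < 18.
k = 10: σ(10) = 18; 18 < 20.
k = 11: σ(11) = 12; 12 < 22.
k = 12: σ(12) = 28; 28 ≥ 24.
Hence k = 12 is a counterexample.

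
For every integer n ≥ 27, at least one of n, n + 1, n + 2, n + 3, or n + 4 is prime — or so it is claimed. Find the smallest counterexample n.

A counterexample is any integer n ≥ 27 such that n, n + 1, n + 2, n + 3, n + 4 are all composite; we check each in order.
n = 27: 29 is prime.
n = 28: 29 is prime.
n = 29: 29 is prime.
n = 30: 31 is prime.
n = 31: 31 is prime.
n = 32: 32 = 2 × 16; 33 = 3 × 11; 34 = 2 × 17; 35 = 5 × 7; 36 = 2 × 18 — all composite.
Thus n = 32 disproves the claim, and no smaller n works.

n = 32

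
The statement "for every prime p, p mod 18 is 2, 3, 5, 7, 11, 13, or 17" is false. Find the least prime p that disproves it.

p = 19

A counterexample is any prime p such that the claim fails; we check each in order.
For p = 2, 3, 5, 7, 11, 13, 17 the conclusion holds.
p = 19: 19 mod 18 = 1 — not in {2, 3, 5, 7, 11, 13, 17}.
Hence p = 19 is a counterexample.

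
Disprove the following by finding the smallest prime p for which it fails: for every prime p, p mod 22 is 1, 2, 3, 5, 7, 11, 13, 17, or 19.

p = 31

A counterexample is any prime p such that the claim fails; we check each in order.
The first 10 eligible values, up to p = 29, all satisfy the conclusion.
p = 31: 31 mod 22 = 9 — not in {1, 2, 3, 5, 7, 11, 13, 17, 19}.
So p = 31 is the smallest counterexample.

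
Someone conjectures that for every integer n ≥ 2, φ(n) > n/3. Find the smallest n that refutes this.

Check each integer n ≥ 2 in order until the claim fails.
For n = 2, 3, 4, 5 the conclusion holds.
n = 6: φ(6) = 2 and 6/3 = 2, so φ(6) ≤ 6/3.
Hence n = 6 is a counterexample.

n = 6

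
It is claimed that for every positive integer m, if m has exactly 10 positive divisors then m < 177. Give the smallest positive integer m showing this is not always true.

m = 208

We need the least positive integer m for which m has exactly 10 positive divisors but the claim fails.
The first 5 eligible values, up to m = 176, all satisfy the conclusion.
m = 208: τ(208) = 10; 208 ≥ 177.
So m = 208 is the smallest counterexample.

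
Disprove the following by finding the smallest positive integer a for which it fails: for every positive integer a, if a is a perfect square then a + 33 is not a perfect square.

A counterexample is any positive integer a such that a is a perfect square but a + 33 is a perfect square; we check each in order.
a = 1: 1 + 33 = 34, not a perfect square.
a = 4: 4 + 33 = 37, not a perfect square.
a = 9: 9 + 33 = 42, not a perfect square.
a = 16: 16 = 4² and 16 + 33 = 49 = 7².
So a = 16 is the smallest counterexample.

a = 16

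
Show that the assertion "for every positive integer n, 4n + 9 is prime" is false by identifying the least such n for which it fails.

n = 3

For n = 1, 2 the conclusion holds.
n = 3: 4n + 9 = 21 = 3 × 7, composite.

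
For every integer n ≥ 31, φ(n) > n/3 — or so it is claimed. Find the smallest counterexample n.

n = 36

A counterexample is any integer n ≥ 31 such that the claim fails; we check each in order.
The first 5 eligible values, up to n = 35, all satisfy the conclusion.
n = 36: φ(36) = 12 and 36/3 = 12, so φ(36) ≤ 36/3.
So n = 36 is the smallest counterexample.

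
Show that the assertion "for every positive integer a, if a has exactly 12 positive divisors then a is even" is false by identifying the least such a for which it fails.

a = 315

The first 24 eligible values, up to a = 308, all satisfy the conclusion.
a = 315: divisors of 315: 12 divisors; 315 is odd.
Thus a = 315 disproves the claim, and no smaller a works.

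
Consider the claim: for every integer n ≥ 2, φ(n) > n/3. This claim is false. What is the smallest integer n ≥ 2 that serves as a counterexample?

n = 6

Check each integer n ≥ 2 in order until the claim fails.
For n = 2, 3, 4, 5 the conclusion holds.
n = 6: φ(6) = 2 and 6/3 = 2, so φ(6) ≤ 6/3.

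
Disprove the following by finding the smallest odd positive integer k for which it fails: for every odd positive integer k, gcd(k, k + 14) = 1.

k = 7

Check each odd positive integer k in order until gcd(k, k + 14) > 1.
For k = 1, 3, 5 the conclusion holds.
k = 7: gcd(7, 21) = 7.
So k = 7 is the smallest counterexample.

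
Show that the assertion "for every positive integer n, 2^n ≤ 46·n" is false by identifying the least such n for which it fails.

For n = 1, 2, 3, 4, 5, 6, 7, 8 the conclusion holds.
n = 9: 2^n = 512 and 46·n = 414, so 512 > 414.

n = 9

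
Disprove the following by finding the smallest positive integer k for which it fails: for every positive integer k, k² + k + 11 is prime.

k = 10

The first 9 eligible values, up to k = 9, all satisfy the conclusion.
k = 10: k² + k + 11 = 121 = 11 × 11, composite.
So k = 10 is the smallest counterexample.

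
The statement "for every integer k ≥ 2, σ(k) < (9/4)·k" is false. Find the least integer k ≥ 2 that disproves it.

k = 12

We need the least integer k ≥ 2 for which the claim fails.
For k = 2, 3, 4, 5, 6, 7, 8, 9, 10, 11 the conclusion holds.
k = 12: σ(12) = 28; 28 ≥ 27.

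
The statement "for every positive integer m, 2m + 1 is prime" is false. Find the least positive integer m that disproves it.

For m = 1, 2, 3 the conclusion holds.
m = 4: 2m + 1 = 9 = 3 × 3, composite.
Thus m = 4 disproves the claim, and no smaller m works.

m = 4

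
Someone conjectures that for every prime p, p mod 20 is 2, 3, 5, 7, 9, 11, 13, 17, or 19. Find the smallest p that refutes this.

For p = 2, 3, 5, 7, …, 29, 31, 37 the conclusion holds.
p = 41: 41 mod 20 = 1 — not in {2, 3, 5, 7, 9, 11, 13, 17, 19}.
So p = 41 is the smallest counterexample.

p = 41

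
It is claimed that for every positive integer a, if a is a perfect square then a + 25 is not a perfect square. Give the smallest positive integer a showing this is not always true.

Check each positive integer a in order until a is a perfect square but a + 25 is a perfect square.
For a = 1, 4, 9, 16, …, 81, 100, 121 the conclusion holds.
a = 144: 144 = 12² and 144 + 25 = 169 = 13².
Thus a = 144 disproves the claim, and no smaller a works.

a = 144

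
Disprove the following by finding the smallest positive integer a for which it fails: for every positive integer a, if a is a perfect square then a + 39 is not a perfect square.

a = 1: 1 + 39 = 40, not a perfect square.
a = 4: 4 + 39 = 43, not a perfect square.
a = 9: 9 + 39 = 48, not a perfect square.
a = 16: 16 + 39 = 55, not a perfect square.
a = 25: 25 = 5² and 25 + 39 = 64 = 8².

a = 25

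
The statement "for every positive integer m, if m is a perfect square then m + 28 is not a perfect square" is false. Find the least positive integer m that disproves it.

m = 36

A counterexample is any positive integer m such that m is a perfect square but m + 28 is a perfect square; we check each in order.
m = 1: 1 + 28 = 29, not a perfect square.
m = 4: 4 + 28 = 32, not a perfect square.
m = 9: 9 + 28 = 37, not a perfect square.
m = 16: 16 + 28 = 44, not a perfect square.
m = 25: 25 + 28 = 53, not a perfect square.
m = 36: 36 = 6² and 36 + 28 = 64 = 8².
So m = 36 is the smallest counterexample.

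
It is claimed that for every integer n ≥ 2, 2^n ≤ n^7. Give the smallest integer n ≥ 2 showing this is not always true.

n = 37

We need the least integer n ≥ 2 for which 2^n > n^7.
For n = 2, 3, 4, 5, …, 34, 35, 36 the conclusion holds.
n = 37: 2^n = 137438953472 and n^7 = 94931877133, so 137438953472 > 94931877133.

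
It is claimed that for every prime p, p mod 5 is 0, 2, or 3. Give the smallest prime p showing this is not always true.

Check each prime p in order until the claim fails.
The first 4 eligible values, up to p = 7, all satisfy the conclusion.
p = 11: 11 mod 5 = 1 — not in {0, 2, 3}.
So p = 11 is the smallest counterexample.

p = 11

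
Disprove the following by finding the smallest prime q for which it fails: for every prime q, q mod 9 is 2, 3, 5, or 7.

We need the least prime q for which the claim fails.
q = 2: 2 mod 9 = 2.
q = 3: 3 mod 9 = 3.
q = 5: 5 mod 9 = 5.
q = 7: 7 mod 9 = 7.
q = 11: 11 mod 9 = 2.
q = 13: 13 mod 9 = 4 — not in {2, 3, 5, 7}.
So q = 13 is the smallest counterexample.

q = 13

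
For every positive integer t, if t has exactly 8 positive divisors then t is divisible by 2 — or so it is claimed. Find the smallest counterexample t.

t = 105

For t = 24, 30, 40, 42, …, 88, 102, 104 the conclusion holds.
t = 105: τ(105) = 8; 105 mod 2 = 1.
So t = 105 is the smallest counterexample.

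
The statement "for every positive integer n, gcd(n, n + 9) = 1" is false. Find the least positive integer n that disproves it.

n = 3

We need the least positive integer n for which gcd(n, n + 9) > 1.
n = 1: gcd(1, 10) = 1.
n = 2: gcd(2, 11) = 1.
n = 3: gcd(3, 12) = 3.
So n = 3 is the smallest counterexample.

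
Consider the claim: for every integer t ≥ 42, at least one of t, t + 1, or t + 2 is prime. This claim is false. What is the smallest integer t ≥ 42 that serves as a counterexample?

t = 44

We need the least integer t ≥ 42 for which t, t + 1, t + 2 are all composite.
For t = 42, 43 the conclusion holds.
t = 44: 44 = 2 × 22; 45 = 3 × 15; 46 = 2 × 23 — all composite.
Hence t = 44 is a counterexample.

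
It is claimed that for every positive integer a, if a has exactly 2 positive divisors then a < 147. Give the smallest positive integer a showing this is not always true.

The first 34 eligible values, up to a = 139, all satisfy the conclusion.
a = 149: τ(149) = 2; 149 ≥ 147.

a = 149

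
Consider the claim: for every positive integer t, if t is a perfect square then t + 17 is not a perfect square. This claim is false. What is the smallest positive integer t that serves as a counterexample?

t = 64

For t = 1, 4, 9, 16, 25, 36, 49 the conclusion holds.
t = 64: 64 = 8² and 64 + 17 = 81 = 9².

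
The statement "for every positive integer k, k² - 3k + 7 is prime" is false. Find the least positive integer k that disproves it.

A counterexample is any positive integer k such that k² - 3k + 7 is not prime; we check each in order.
For k = 1, 2, 3, 4, 5 the conclusion holds.
k = 6: k² - 3k + 7 = 25 = 5 × 5, composite.

k = 6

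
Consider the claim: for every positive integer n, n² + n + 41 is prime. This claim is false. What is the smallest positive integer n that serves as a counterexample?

n = 40

We need the least positive integer n for which n² + n + 41 is not prime.
For n = 1, 2, 3, 4, …, 37, 38, 39 the conclusion holds.
n = 40: n² + n + 41 = 1681 = 41 × 41, composite.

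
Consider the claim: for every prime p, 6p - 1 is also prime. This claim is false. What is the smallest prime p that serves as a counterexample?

p = 11

Check each prime p in order until 6p - 1 is not prime.
For p = 2, 3, 5, 7 the conclusion holds.
p = 11: 6p - 1 = 65 = 5 × 13, not prime.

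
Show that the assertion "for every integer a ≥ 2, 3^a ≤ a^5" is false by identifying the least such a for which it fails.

We need the least integer a ≥ 2 for which 3^a > a^5.
For a = 2, 3, 4, 5, 6, 7, 8, 9, 10 the conclusion holds.
a = 11: 3^a = 177147 and a^5 = 161051, so 177147 > 161051.

a = 11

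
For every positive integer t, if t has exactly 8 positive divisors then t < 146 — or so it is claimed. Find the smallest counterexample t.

We need the least positive integer t for which t has exactly 8 positive divisors but the claim fails.
For t = 24, 30, 40, 42, …, 135, 136, 138 the conclusion holds.
t = 152: τ(152) = 8; 152 ≥ 146.
So t = 152 is the smallest counterexample.

t = 152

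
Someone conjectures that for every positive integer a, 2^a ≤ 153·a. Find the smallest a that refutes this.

a = 11

Check each positive integer a in order until 2^a > 153·a.
For a = 1, 2, 3, 4, 5, 6, 7, 8, 9, 10 the conclusion holds.
a = 11: 2^a = 2048 and 153·a = 1683, so 2048 > 1683.
So a = 11 is the smallest counterexample.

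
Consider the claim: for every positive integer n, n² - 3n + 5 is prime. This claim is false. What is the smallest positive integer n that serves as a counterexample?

A counterexample is any positive integer n such that n² - 3n + 5 is not prime; we check each in order.
n = 1: n² - 3n + 5 = 3, prime.
n = 2: n² - 3n + 5 = 3, prime.
n = 3: n² - 3n + 5 = 5, prime.
n = 4: n² - 3n + 5 = 9 = 3 × 3, composite.
So n = 4 is the smallest counterexample.

n = 4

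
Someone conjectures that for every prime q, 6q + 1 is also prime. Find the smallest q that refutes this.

q = 19

The first 7 eligible values, up to q = 17, all satisfy the conclusion.
q = 19: 6q + 1 = 115 = 5 × 23, not prime.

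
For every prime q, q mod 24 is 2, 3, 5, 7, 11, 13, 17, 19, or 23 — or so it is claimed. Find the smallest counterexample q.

For q = 2, 3, 5, 7, …, 61, 67, 71 the conclusion holds.
q = 73: 73 mod 24 = 1 — not in {2, 3, 5, 7, 11, 13, 17, 19, 23}.

q = 73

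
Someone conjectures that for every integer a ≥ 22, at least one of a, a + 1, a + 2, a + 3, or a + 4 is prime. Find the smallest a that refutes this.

A counterexample is any integer a ≥ 22 such that a, a + 1, a + 2, a + 3, a + 4 are all composite; we check each in order.
For a = 22, 23 the conclusion holds.
a = 24: 24 = 2 × 12; 25 = 5 × 5; 26 = 2 × 13; 27 = 3 × 9; 28 = 2 × 14 — all composite.

a = 24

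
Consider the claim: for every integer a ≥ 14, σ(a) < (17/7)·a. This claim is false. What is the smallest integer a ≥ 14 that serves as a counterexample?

For a = 14, 15, 16, 17, 18, 19, 20, 21, 22, 23 the conclusion holds.
a = 24: σ(24) = 60; 60 ≥ 408/7.

a = 24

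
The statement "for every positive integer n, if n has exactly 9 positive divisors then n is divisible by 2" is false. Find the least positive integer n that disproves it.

n = 225

For n = 36, 100, 196 the conclusion holds.
n = 225: τ(225) = 9; 225 mod 2 = 1.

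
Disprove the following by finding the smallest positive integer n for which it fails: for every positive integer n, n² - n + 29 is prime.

For n = 1, 2 the conclusion holds.
n = 3: n² - n + 29 = 35 = 5 × 7, composite.
Hence n = 3 is a counterexample.

n = 3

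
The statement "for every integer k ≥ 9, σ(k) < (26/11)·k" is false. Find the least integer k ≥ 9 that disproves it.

For k = 9, 10, 11, 12, …, 21, 22, 23 the conclusion holds.
k = 24: σ(24) = 60; 60 ≥ 624/11.
So k = 24 is the smallest counterexample.

k = 24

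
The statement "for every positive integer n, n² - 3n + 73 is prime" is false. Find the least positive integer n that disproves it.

n = 4

A counterexample is any positive integer n such that n² - 3n + 73 is not prime; we check each in order.
For n = 1, 2, 3 the conclusion holds.
n = 4: n² - 3n + 73 = 77 = 7 × 11, composite.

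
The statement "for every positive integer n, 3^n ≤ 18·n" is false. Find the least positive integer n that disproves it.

n = 4

Check each positive integer n in order until 3^n > 18·n.
n = 1: 3^n = 3 and 18·n = 18, so 3 ≤ 18.
n = 2: 3^n = 9 and 18·n = 36, so 9 ≤ 36.
n = 3: 3^n = 27 and 18·n = 54, so 27 ≤ 54.
n = 4: 3^n = 81 and 18·n = 72, so 81 > 72.
Hence n = 4 is a counterexample.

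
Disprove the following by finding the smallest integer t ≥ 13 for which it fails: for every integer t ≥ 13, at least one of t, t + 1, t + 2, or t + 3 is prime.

t = 24

Check each integer t ≥ 13 in order until t, t + 1, t + 2, t + 3 are all composite.
For t = 13, 14, 15, 16, …, 21, 22, 23 the conclusion holds.
t = 24: 24 = 2 × 12; 25 = 5 × 5; 26 = 2 × 13; 27 = 3 × 9 — all composite.
So t = 24 is the smallest counterexample.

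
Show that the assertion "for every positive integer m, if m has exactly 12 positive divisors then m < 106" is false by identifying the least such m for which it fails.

m = 108

For m = 60, 72, 84, 90, 96 the conclusion holds.
m = 108: τ(108) = 12; 108 ≥ 106.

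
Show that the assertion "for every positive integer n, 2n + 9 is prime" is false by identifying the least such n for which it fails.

n = 3

We need the least positive integer n for which 2n + 9 is not prime.
n = 1: 2n + 9 = 11, prime.
n = 2: 2n + 9 = 13, prime.
n = 3: 2n + 9 = 15 = 3 × 5, composite.
Hence n = 3 is a counterexample.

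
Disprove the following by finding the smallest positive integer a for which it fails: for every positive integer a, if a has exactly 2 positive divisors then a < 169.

a = 173

For a = 2, 3, 5, 7, …, 157, 163, 167 the conclusion holds.
a = 173: τ(173) = 2; 173 ≥ 169.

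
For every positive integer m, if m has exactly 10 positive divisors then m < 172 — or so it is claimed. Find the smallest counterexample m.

We need the least positive integer m for which m has exactly 10 positive divisors but the claim fails.
m = 48: τ(48) = 10; 48 < 172.
m = 80: τ(80) = 10; 80 < 172.
m = 112: τ(112) = 10; 112 < 172.
m = 162: τ(162) = 10; 162 < 172.
m = 176: τ(176) = 10; 176 ≥ 172.
Hence m = 176 is a counterexample.

m = 176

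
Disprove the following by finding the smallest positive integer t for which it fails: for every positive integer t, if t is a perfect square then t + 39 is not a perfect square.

t = 25

We need the least positive integer t for which t is a perfect square but t + 39 is a perfect square.
For t = 1, 4, 9, 16 the conclusion holds.
t = 25: 25 = 5² and 25 + 39 = 64 = 8².
Hence t = 25 is a counterexample.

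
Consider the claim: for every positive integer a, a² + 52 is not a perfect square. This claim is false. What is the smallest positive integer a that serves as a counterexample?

a = 12

Check each positive integer a in order until a² + 52 is a perfect square.
For a = 1, 2, 3, 4, …, 9, 10, 11 the conclusion holds.
a = 12: 12² + 52 = 196 = 14², a perfect square.
Hence a = 12 is a counterexample.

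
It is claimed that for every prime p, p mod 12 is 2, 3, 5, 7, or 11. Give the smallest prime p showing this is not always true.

We need the least prime p for which the claim fails.
The first 5 eligible values, up to p = 11, all satisfy the conclusion.
p = 13: 13 mod 12 = 1 — not in {2, 3, 5, 7, 11}.
Thus p = 13 disproves the claim, and no smaller p works.

p = 13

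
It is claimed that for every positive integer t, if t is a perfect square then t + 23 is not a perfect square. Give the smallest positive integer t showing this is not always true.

For t = 1, 4, 9, 16, 25, 36, 49, 64, 81, 100 the conclusion holds.
t = 121: 121 = 11² and 121 + 23 = 144 = 12².
So t = 121 is the smallest counterexample.

t = 121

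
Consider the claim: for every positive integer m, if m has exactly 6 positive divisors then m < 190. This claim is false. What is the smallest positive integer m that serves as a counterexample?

m = 207

For m = 12, 18, 20, 28, …, 172, 175, 188 the conclusion holds.
m = 207: τ(207) = 6; 207 ≥ 190.
So m = 207 is the smallest counterexample.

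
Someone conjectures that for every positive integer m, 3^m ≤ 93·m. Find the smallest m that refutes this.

m = 6

Check each positive integer m in order until 3^m > 93·m.
The first 5 eligible values, up to m = 5, all satisfy the conclusion.
m = 6: 3^m = 729 and 93·m = 558, so 729 > 558.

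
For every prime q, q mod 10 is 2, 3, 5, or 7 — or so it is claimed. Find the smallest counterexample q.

Check each prime q in order until the claim fails.
q = 2: 2 mod 10 = 2.
q = 3: 3 mod 10 = 3.
q = 5: 5 mod 10 = 5.
q = 7: 7 mod 10 = 7.
q = 11: 11 mod 10 = 1 — not in {2, 3, 5, 7}.
Hence q = 11 is a counterexample.

q = 11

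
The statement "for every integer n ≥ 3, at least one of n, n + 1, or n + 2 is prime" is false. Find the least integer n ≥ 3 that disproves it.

n = 8

We need the least integer n ≥ 3 for which n, n + 1, n + 2 are all composite.
n = 3: 3 is prime.
n = 4: 5 is prime.
n = 5: 5 is prime.
n = 6: 7 is prime.
n = 7: 7 is prime.
n = 8: 8 = 2 × 4; 9 = 3 × 3; 10 = 2 × 5 — all composite.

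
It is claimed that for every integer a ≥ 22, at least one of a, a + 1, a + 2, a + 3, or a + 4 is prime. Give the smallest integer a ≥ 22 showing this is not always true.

A counterexample is any integer a ≥ 22 such that a, a + 1, a + 2, a + 3, a + 4 are all composite; we check each in order.
For a = 22, 23 the conclusion holds.
a = 24: 24 = 2 × 12; 25 = 5 × 5; 26 = 2 × 13; 27 = 3 × 9; 28 = 2 × 14 — all composite.
Thus a = 24 disproves the claim, and no smaller a works.

a = 24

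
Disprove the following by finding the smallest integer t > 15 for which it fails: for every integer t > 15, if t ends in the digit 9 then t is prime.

We need the least integer t > 15 for which t ends in the digit 9 but t is not prime.
For t = 19, 29 the conclusion holds.
t = 39: 39 ends in 9; 39 = 3 × 13, composite.

t = 39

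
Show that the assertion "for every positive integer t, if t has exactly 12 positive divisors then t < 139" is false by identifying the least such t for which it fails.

Check each positive integer t in order until t has exactly 12 positive divisors but the claim fails.
For t = 60, 72, 84, 90, 96, 108, 126, 132 the conclusion holds.
t = 140: τ(140) = 12; 140 ≥ 139.

t = 140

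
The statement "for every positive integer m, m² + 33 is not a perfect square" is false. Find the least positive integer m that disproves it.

m = 4

We need the least positive integer m for which m² + 33 is a perfect square.
m = 1: 1² + 33 = 34, not a perfect square.
m = 2: 2² + 33 = 37, not a perfect square.
m = 3: 3² + 33 = 42, not a perfect square.
m = 4: 4² + 33 = 49 = 7², a perfect square.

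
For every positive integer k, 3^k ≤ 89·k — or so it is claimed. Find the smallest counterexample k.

k = 6

We need the least positive integer k for which 3^k > 89·k.
k = 1: 3^k = 3 and 89·k = 89, so 3 ≤ 89.
k = 2: 3^k = 9 and 89·k = 178, so 9 ≤ 178.
k = 3: 3^k = 27 and 89·k = 267, so 27 ≤ 267.
k = 4: 3^k = 81 and 89·k = 356, so 81 ≤ 356.
k = 5: 3^k = 243 and 89·k = 445, so 243 ≤ 445.
k = 6: 3^k = 729 and 89·k = 534, so 729 > 534.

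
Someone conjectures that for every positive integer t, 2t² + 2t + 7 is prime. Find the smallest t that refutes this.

t = 6

The first 5 eligible values, up to t = 5, all satisfy the conclusion.
t = 6: 2t² + 2t + 7 = 91 = 7 × 13, composite.
So t = 6 is the smallest counterexample.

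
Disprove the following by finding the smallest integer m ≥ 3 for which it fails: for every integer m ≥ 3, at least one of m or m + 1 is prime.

m = 8

We need the least integer m ≥ 3 for which m, m + 1 are both composite.
m = 3: 3 is prime.
m = 4: 5 is prime.
m = 5: 5 is prime.
m = 6: 7 is prime.
m = 7: 7 is prime.
m = 8: 8 = 2 × 4; 9 = 3 × 3 — both composite.
Hence m = 8 is a counterexample.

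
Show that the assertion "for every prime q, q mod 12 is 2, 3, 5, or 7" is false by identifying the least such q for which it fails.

q = 11

q = 2: 2 mod 12 = 2.
q = 3: 3 mod 12 = 3.
q = 5: 5 mod 12 = 5.
q = 7: 7 mod 12 = 7.
q = 11: 11 mod 12 = 11 — not in {2, 3, 5, 7}.
Hence q = 11 is a counterexample.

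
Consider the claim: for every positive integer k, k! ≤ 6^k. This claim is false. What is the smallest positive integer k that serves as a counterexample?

A counterexample is any positive integer k such that k! > 6^k; we check each in order.
For k = 1, 2, 3, 4, …, 11, 12, 13 the conclusion holds.
k = 14: k! = 87178291200 and 6^k = 78364164096, so 87178291200 > 78364164096.

k = 14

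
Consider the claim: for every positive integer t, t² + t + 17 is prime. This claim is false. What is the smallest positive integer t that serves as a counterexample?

t = 16

We need the least positive integer t for which t² + t + 17 is not prime.
The first 15 eligible values, up to t = 15, all satisfy the conclusion.
t = 16: t² + t + 17 = 289 = 17 × 17, composite.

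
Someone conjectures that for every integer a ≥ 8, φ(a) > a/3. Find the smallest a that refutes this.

Check each integer a ≥ 8 in order until the claim fails.
The first 4 eligible values, up to a = 11, all satisfy the conclusion.
a = 12: φ(12) = 4 and 12/3 = 4, so φ(12) ≤ 12/3.

a = 12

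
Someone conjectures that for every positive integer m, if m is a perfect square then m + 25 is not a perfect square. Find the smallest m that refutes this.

m = 144

For m = 1, 4, 9, 16, …, 81, 100, 121 the conclusion holds.
m = 144: 144 = 12² and 144 + 25 = 169 = 13².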